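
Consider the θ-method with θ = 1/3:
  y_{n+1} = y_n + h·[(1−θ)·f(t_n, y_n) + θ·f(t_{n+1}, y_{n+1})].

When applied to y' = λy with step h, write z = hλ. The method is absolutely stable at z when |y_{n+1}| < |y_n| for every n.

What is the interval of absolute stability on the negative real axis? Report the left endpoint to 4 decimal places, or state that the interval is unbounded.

With y'=λy (z=hλ):
  y_{n+1} = y_n + z·[2/3·y_n + 1/3·y_{n+1}] ⇒ (1 − 1/3z)y_{n+1} = (1 + 2/3z)y_n
  R(z) = (1 + 2/3z)/(1 − 1/3z).

Need |R(x)|<1, x<0.
x=-1.78: |R|=0.1172
R=−1: 1+2/3x = −1+1/3x ⇒ -1/3x=2 ⇒ x=2/(-1/3)=-6.0000
Confirm numerically:
  x=-5.392: |R|=0.92755 <1
  x=-5.143: |R|=0.89476 <1
  x=-3.870: |R|=0.68996 <1
  x=-6.317: |R|=1.03402 >1
  x=-6.207: |R|=1.02248 >1
  x=-6.120: |R|=1.01316 >1
So |R|<1 on (-6.0000, 0).

z∈(-6.0000,0).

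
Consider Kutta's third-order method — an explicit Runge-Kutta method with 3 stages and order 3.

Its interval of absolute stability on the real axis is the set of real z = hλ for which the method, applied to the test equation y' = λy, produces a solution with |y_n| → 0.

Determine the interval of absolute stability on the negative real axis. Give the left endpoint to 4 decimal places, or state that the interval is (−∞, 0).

On y'=λy, z=hλ:
  order 3, 3-stage ⇒ R(z)=1+z+z^2/2+z^3/6
  (e.g. R(-0.78)=0.44511, |R|=0.44511)

Find x<0 with |R(x)|<1.
x=-0.78: |R|=0.4451
|R(-2.6)|=1.1493 |R(-1.13)|=0.2680 |R(-0.86)|=0.4038
Bisect:
  x_lo=-2.8855 |R|=1.7265  x_hi=-0.3926 |R|=0.6744
  mid=-1.63902 |R|=0.02967 →hi
  mid=-2.26224 |R|=0.63297 →hi
  mid=-2.57385 |R|=1.10334 →lo
  mid=-2.41805 |R|=0.85094 →hi
  mid=-2.49595 |R|=0.97260 →hi
  mid=-2.53490 |R|=1.03680 →lo
  mid=-2.51543 |R|=1.00441 →lo
  mid=-2.50569 |R|=0.98843 →hi
  mid=-2.51056 |R|=0.99641 →hi
  mid=-2.51299 |R|=1.00040 →lo
  ...
  [-2.51284,-2.51269] ⇒ x*=-2.5127
Stable set (-2.5127, 0).

(-2.5127, 0).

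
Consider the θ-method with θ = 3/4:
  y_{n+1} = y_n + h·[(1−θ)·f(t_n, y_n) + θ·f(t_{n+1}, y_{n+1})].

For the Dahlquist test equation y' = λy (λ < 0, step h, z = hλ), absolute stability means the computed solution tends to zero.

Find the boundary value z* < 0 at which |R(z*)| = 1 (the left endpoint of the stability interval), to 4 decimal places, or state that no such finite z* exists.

interval (−∞, 0).

Set f=λy, z=hλ:
  y_{n+1} = y_n + z·[1/4·y_n + 3/4·y_{n+1}] ⇒ (1 − 3/4z)y_{n+1} = (1 + 1/4z)y_n
  R(z) = (1 + 1/4z)/(1 − 3/4z).

Need |R(x)|<1, x<0.
x=-1.14: |R|=0.3854
x=-2: |R|=0.2000
x=-10: |R|=0.1765
x=-100: |R|=0.3158
θ=3/4≥1/2 ⇒ |1+1/4x|<|1−3/4x| ∀x<0 ⇒ unbounded interval.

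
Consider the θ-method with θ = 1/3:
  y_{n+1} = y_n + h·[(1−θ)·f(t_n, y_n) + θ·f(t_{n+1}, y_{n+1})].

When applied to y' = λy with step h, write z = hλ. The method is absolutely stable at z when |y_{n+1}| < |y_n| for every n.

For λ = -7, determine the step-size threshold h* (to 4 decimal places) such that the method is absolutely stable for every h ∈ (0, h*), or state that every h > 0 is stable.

(-6.0000,0); λ=-7 ⇒ h* = (6)/7 = 0.8571.

Test eqn y'=λy, z=hλ:
  y_{n+1} = y_n + z·[2/3·y_n + 1/3·y_{n+1}] ⇒ (1 − 1/3z)y_{n+1} = (1 + 2/3z)y_n
  ⇒ R(z) = (1 + 2/3z)/(1 − 1/3z).

Solve |R(x)|<1 on ℝ⁻.
x=-0.8: |R|=0.3684
R=−1: 1+2/3x = −1+1/3x ⇒ -1/3x=2 ⇒ x=2/(-1/3)=-6.0000
Confirm numerically:
  x=-5.241: |R|=0.90790 <1
  x=-4.763: |R|=0.84065 <1
  x=-3.022: |R|=0.50548 <1
  x=-2.900: |R|=0.47458 <1
  x=-6.595: |R|=1.06201 >1
  x=-6.399: |R|=1.04245 >1
  x=-6.283: |R|=1.03049 >1
Interval (-6.0000, 0).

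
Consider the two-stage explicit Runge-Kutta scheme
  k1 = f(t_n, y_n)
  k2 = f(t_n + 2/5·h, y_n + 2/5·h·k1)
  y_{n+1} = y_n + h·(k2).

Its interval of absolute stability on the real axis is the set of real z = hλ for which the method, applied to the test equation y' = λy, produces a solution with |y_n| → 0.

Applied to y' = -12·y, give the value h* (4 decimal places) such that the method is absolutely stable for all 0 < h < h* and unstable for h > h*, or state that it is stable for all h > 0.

(-2.5000,0); λ=-12 ⇒ h* = (5/2)/12 = 0.2083.

Test eqn y'=λy, z=hλ:
  k1=λy_n ⇒ h·k1=z·y_n;  k2=λ(1+2/5z)y_n ⇒ h·k2=z(1+2/5z)y_n
  y_{n+1}/y_n = 1 + z(1+2/5z) = 1 + z + 2/5z²
  Hence R(z) = 1 + z + 2/5z².

Need |R(x)|<1, x<0.
x=-0.61: |R|=0.5388
R=1: x+2/5x²=0 ⇒ x=−5/2=-2.5000; min R=1−1/(4·2/5)=0.3750>−1
Confirm numerically:
  x=-1.870: |R|=0.52876 <1
  x=-1.728: |R|=0.46639 <1
  x=-1.598: |R|=0.42344 <1
  x=-3.070: |R|=1.69996 >1
  x=-2.800: |R|=1.33600 >1
Interval (-2.5000, 0).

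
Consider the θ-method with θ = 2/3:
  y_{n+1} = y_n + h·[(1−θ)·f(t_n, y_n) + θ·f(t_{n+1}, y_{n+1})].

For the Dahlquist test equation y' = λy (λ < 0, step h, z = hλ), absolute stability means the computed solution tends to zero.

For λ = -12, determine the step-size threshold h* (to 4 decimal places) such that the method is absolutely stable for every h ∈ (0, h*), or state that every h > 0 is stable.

interval (−∞, 0). Any h>0 works for λ=-12.

With y'=λy (z=hλ):
  y_{n+1} = y_n + z·[1/3·y_n + 2/3·y_{n+1}] ⇒ (1 − 2/3z)y_{n+1} = (1 + 1/3z)y_n
  ⇒ R(z) = (1 + 1/3z)/(1 − 2/3z).

Find x<0 with |R(x)|<1.
x=-0.52: |R|=0.6139
x=-2: |R|=0.1429
x=-10: |R|=0.3043
x=-100: |R|=0.4778
θ=2/3≥1/2 ⇒ |1+1/3x|<|1−2/3x| ∀x<0 ⇒ interval (−∞,0).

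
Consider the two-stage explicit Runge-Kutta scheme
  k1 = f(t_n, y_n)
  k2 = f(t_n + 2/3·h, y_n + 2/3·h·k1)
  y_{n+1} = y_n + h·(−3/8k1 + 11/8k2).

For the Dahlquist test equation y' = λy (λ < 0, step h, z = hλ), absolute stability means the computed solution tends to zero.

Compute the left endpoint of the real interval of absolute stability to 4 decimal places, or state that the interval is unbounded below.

Set f=λy, z=hλ:
  k1=λy_n ⇒ h·k1=z·y_n;  k2=λ(1+2/3z)y_n ⇒ h·k2=z(1+2/3z)y_n
  y_{n+1}/y_n = 1 − 3/8z + 11/8z(1+2/3z) = 1 + z + 11/12z²
  R(z) = 1 + z + 11/12z².

Solve |R(x)|<1 on ℝ⁻.
x=-1.5: |R|=1.5625
R=1: x+11/12x²=0 ⇒ x=−12/11=-1.0909; min R=1−1/(4·11/12)=0.7273>−1
Confirm numerically:
  x=-0.887: |R|=0.83420 <1
  x=-0.821: |R|=0.79687 <1
  x=-0.765: |R|=0.77146 <1
  x=-0.505: |R|=0.72877 <1
  x=-1.603: |R|=1.75247 >1
  x=-1.380: |R|=1.36570 >1
  x=-1.366: |R|=1.34446 >1
So |R|<1 on (-1.0909, 0).

z* = -1.0909.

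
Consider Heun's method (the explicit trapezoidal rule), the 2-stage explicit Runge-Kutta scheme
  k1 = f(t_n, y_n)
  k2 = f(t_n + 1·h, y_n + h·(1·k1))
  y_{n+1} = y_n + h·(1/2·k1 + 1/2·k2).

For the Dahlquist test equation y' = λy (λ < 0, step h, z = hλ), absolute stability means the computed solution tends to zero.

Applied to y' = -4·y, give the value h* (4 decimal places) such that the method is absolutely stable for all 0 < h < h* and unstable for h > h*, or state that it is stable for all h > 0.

With y'=λy (z=hλ):
  order 2, 2-stage ⇒ R(z)=1+z+z^2/2
  (e.g. R(-1.74)=0.77380, |R|=0.77380)

Find x<0 with |R(x)|<1.
x=-1.74: |R|=0.7738
|R(-1.53)|=0.6404 |R(-1.38)|=0.5722 |R(-1.06)|=0.5018
Bisect:
  x_lo=-2.4408 |R|=1.5379  x_hi=-0.2178 |R|=0.8059
  mid=-1.32929 |R|=0.55422 →hi
  mid=-1.88504 |R|=0.89165 →hi
  mid=-2.16291 |R|=1.17618 →lo
  mid=-2.02398 |R|=1.02426 →lo
  mid=-1.95451 |R|=0.95554 →hi
  mid=-1.98924 |R|=0.98930 →hi
  mid=-2.00661 |R|=1.00663 →lo
  mid=-1.99793 |R|=0.99793 →hi
  ...
  [-2.00010,-1.99996] ⇒ x*=-2.0000
Stable set (-2.0000, 0).

(-2.0000,0); λ=-4 ⇒ h* = 0.5000.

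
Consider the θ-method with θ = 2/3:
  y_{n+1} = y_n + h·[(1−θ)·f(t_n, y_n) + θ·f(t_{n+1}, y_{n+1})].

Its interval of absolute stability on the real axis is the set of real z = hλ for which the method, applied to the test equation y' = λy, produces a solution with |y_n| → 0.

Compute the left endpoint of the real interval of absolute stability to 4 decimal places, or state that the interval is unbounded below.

With y'=λy (z=hλ):
  y_{n+1} = y_n + z·[1/3·y_n + 2/3·y_{n+1}] ⇒ (1 − 2/3z)y_{n+1} = (1 + 1/3z)y_n
  Hence R(z) = (1 + 1/3z)/(1 − 2/3z).

Boundary: |R(x)|=1, x<0.
x=-0.52: |R|=0.6139
x=-2: |R|=0.1429
x=-10: |R|=0.3043
x=-100: |R|=0.4778
θ=2/3≥1/2 ⇒ |1+1/3x|<|1−2/3x| ∀x<0 ⇒ stable on all of ℝ⁻.

unbounded; (−∞, 0).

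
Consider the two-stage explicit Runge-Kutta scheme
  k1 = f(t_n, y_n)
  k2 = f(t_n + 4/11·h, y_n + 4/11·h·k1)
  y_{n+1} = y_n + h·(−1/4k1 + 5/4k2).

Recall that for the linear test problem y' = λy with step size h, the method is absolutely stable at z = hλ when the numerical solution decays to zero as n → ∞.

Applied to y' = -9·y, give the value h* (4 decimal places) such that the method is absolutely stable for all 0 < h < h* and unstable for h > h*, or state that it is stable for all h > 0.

(-2.2000,0); λ=-9 ⇒ h* = (11/5)/9 = 0.2444.

On y'=λy, z=hλ:
  k1=λy_n ⇒ h·k1=z·y_n;  k2=λ(1+4/11z)y_n ⇒ h·k2=z(1+4/11z)y_n
  y_{n+1}/y_n = 1 − 1/4z + 5/4z(1+4/11z) = 1 + z + 5/11z²
  Hence R(z) = 1 + z + 5/11z².

Need |R(x)|<1, x<0.
x=-1.58: |R|=0.5547
R=1: x+5/11x²=0 ⇒ x=−11/5=-2.2000; min R=1−1/(4·5/11)=0.4500>−1
Confirm numerically:
  x=-2.013: |R|=0.82889 <1
  x=-1.721: |R|=0.62529 <1
  x=-1.450: |R|=0.50568 <1
  x=-2.786: |R|=1.74209 >1
  x=-2.447: |R|=1.27473 >1
Interval (-2.2000, 0).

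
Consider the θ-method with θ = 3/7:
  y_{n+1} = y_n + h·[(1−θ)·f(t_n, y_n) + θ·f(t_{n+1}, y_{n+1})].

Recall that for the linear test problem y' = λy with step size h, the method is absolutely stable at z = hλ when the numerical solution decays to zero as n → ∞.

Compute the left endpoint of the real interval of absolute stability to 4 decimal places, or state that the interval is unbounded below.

Set f=λy, z=hλ:
  y_{n+1} = y_n + z·[4/7·y_n + 3/7·y_{n+1}] ⇒ (1 − 3/7z)y_{n+1} = (1 + 4/7z)y_n
  ⇒ R(z) = (1 + 4/7z)/(1 − 3/7z).

Solve |R(x)|<1 on ℝ⁻.
x=-1.02: |R|=0.2903
R=−1: 1+4/7x = −1+3/7x ⇒ -1/7x=2 ⇒ x=2/(-1/7)=-14.0000
Confirm numerically:
  x=-13.199: |R|=0.98281 <1
  x=-9.701: |R|=0.88092 <1
  x=-8.374: |R|=0.82486 <1
  x=-8.020: |R|=0.80747 <1
  x=-14.261: |R|=1.00524 >1
  x=-14.214: |R|=1.00431 >1
Interval (-14.0000, 0).

left endpoint -14.0000.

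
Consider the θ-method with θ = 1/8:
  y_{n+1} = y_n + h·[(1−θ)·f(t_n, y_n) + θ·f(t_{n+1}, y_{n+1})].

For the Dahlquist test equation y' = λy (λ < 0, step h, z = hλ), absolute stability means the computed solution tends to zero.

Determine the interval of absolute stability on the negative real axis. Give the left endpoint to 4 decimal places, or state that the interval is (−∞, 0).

Test eqn y'=λy, z=hλ:
  y_{n+1} = y_n + z·[7/8·y_n + 1/8·y_{n+1}] ⇒ (1 − 1/8z)y_{n+1} = (1 + 7/8z)y_n
  so R(z) = (1 + 7/8z)/(1 − 1/8z).

Find x<0 with |R(x)|<1.
x=-1.19: |R|=0.0359
R=−1: 1+7/8x = −1+1/8x ⇒ -3/4x=2 ⇒ x=2/(-3/4)=-2.6667
Confirm numerically:
  x=-1.773: |R|=0.45135 <1
  x=-1.681: |R|=0.38911 <1
  x=-1.269: |R|=0.09526 <1
  x=-3.113: |R|=1.24098 >1
  x=-3.054: |R|=1.21024 >1
  x=-2.938: |R|=1.14884 >1
Interval (-2.6667, 0).

(-2.6667, 0).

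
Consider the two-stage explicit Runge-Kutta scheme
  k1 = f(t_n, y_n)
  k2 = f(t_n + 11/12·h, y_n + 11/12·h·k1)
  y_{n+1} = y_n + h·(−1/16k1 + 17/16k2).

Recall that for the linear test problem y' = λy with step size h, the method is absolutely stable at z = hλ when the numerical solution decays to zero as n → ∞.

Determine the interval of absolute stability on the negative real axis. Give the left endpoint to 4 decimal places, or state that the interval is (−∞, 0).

z∈(-1.0267,0).

On y'=λy, z=hλ:
  k1=λy_n ⇒ h·k1=z·y_n;  k2=λ(1+11/12z)y_n ⇒ h·k2=z(1+11/12z)y_n
  y_{n+1}/y_n = 1 − 1/16z + 17/16z(1+11/12z) = 1 + z + 187/192z²
  ⇒ R(z) = 1 + z + 187/192z².

Boundary: |R(x)|=1, x<0.
x=-1.09: |R|=1.0672
R=1: x+187/192x²=0 ⇒ x=−192/187=-1.0267; min R=1−1/(4·187/192)=0.7433>−1
Confirm numerically:
  x=-0.673: |R|=0.76813 <1
  x=-0.636: |R|=0.75796 <1
  x=-0.527: |R|=0.74350 <1
  x=-1.452: |R|=1.60140 >1
  x=-1.350: |R|=1.42504 >1
  x=-1.059: |R|=1.03328 >1
Interval (-1.0267, 0).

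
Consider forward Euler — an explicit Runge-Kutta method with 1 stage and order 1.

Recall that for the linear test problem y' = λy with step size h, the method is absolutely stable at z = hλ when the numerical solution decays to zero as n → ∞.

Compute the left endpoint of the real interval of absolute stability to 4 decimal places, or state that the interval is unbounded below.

left endpoint -2.0000.

On y'=λy, z=hλ:
  order 1, 1-stage ⇒ R(z)=1+z
  (e.g. R(-0.46)=0.54000, |R|=0.54000)

Solve |R(x)|<1 on ℝ⁻.
x=-0.46: |R|=0.5400
|R(-2.36)|=1.3600 |R(-1.78)|=0.7800 |R(-1.6)|=0.6000
Bisect:
  x_lo=-2.6455 |R|=1.6455  x_hi=-0.1242 |R|=0.8758
  mid=-1.38485 |R|=0.38485 →hi
  mid=-2.01517 |R|=1.01517 →lo
  mid=-1.70001 |R|=0.70001 →hi
  mid=-1.85759 |R|=0.85759 →hi
  mid=-1.93638 |R|=0.93638 →hi
  mid=-1.97578 |R|=0.97578 →hi
  mid=-1.99548 |R|=0.99548 →hi
  mid=-2.00532 |R|=1.00532 →lo
  mid=-2.00040 |R|=1.00040 →lo
  ...
  [-2.00009,-1.99994] ⇒ x*=-2.0000
So |R|<1 on (-2.0000, 0).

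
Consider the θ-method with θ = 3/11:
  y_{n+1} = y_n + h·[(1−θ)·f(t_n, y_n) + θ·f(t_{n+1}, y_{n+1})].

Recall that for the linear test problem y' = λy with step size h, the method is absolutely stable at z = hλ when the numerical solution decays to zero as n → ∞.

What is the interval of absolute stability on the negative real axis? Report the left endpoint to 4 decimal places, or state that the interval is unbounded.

z∈(-4.4000,0).

With y'=λy (z=hλ):
  y_{n+1} = y_n + z·[8/11·y_n + 3/11·y_{n+1}] ⇒ (1 − 3/11z)y_{n+1} = (1 + 8/11z)y_n
  Hence R(z) = (1 + 8/11z)/(1 − 3/11z).

Solve |R(x)|<1 on ℝ⁻.
x=-0.47: |R|=0.5834
R=−1: 1+8/11x = −1+3/11x ⇒ -5/11x=2 ⇒ x=2/(-5/11)=-4.4000
Confirm numerically:
  x=-3.848: |R|=0.87757 <1
  x=-2.339: |R|=0.42804 <1
  x=-2.140: |R|=0.35132 <1
  x=-4.971: |R|=1.11018 >1
  x=-4.481: |R|=1.01657 >1
So |R|<1 on (-4.4000, 0).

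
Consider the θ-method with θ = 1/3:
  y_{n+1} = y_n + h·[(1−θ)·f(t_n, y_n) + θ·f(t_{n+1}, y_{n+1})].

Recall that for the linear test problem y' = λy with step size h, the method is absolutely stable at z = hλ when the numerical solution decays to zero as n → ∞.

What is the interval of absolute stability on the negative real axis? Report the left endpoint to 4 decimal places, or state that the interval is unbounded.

(-6.0000, 0).

Test eqn y'=λy, z=hλ:
  y_{n+1} = y_n + z·[2/3·y_n + 1/3·y_{n+1}] ⇒ (1 − 1/3z)y_{n+1} = (1 + 2/3z)y_n
  Hence R(z) = (1 + 2/3z)/(1 − 1/3z).

Boundary: |R(x)|=1, x<0.
x=-0.59: |R|=0.5070
R=−1: 1+2/3x = −1+1/3x ⇒ -1/3x=2 ⇒ x=2/(-1/3)=-6.0000
Confirm numerically:
  x=-5.969: |R|=0.99654 <1
  x=-4.189: |R|=0.74809 <1
  x=-3.694: |R|=0.65551 <1
  x=-6.578: |R|=1.06035 >1
  x=-6.373: |R|=1.03980 >1
  x=-6.072: |R|=1.00794 >1
Interval (-6.0000, 0).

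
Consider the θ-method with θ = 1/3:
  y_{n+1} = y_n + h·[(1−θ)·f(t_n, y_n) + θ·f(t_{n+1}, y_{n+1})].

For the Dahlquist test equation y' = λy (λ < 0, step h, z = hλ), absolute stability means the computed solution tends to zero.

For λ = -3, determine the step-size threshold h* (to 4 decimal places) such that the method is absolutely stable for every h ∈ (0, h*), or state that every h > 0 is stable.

Test eqn y'=λy, z=hλ:
  y_{n+1} = y_n + z·[2/3·y_n + 1/3·y_{n+1}] ⇒ (1 − 1/3z)y_{n+1} = (1 + 2/3z)y_n
  R(z) = (1 + 2/3z)/(1 − 1/3z).

Find x<0 with |R(x)|<1.
x=-1.11: |R|=0.1898
R=−1: 1+2/3x = −1+1/3x ⇒ -1/3x=2 ⇒ x=2/(-1/3)=-6.0000
Confirm numerically:
  x=-5.716: |R|=0.96742 <1
  x=-4.586: |R|=0.81360 <1
  x=-3.608: |R|=0.63801 <1
  x=-6.438: |R|=1.04641 >1
  x=-6.374: |R|=1.03990 >1
  x=-6.115: |R|=1.01262 >1
Stable set (-6.0000, 0).

(-6.0000,0); λ=-3 ⇒ h* = (6)/3 = 2.0000.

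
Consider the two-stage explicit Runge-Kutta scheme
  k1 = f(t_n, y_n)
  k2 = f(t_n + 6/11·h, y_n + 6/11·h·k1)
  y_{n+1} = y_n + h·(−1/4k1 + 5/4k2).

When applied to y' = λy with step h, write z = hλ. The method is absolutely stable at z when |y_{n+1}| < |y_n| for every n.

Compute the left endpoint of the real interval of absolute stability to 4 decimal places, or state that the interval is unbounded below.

With y'=λy (z=hλ):
  k1=λy_n ⇒ h·k1=z·y_n;  k2=λ(1+6/11z)y_n ⇒ h·k2=z(1+6/11z)y_n
  y_{n+1}/y_n = 1 − 1/4z + 5/4z(1+6/11z) = 1 + z + 15/22z²
  Hence R(z) = 1 + z + 15/22z².

Need |R(x)|<1, x<0.
x=-1.39: |R|=0.9273
R=1: x+15/22x²=0 ⇒ x=−22/15=-1.4667; min R=1−1/(4·15/22)=0.6333>−1
Confirm numerically:
  x=-1.381: |R|=0.91934 <1
  x=-0.782: |R|=0.63495 <1
  x=-0.632: |R|=0.64033 <1
  x=-2.024: |R|=1.76912 >1
  x=-1.923: |R|=1.59832 >1
Stable set (-1.4667, 0).

z* = -1.4667.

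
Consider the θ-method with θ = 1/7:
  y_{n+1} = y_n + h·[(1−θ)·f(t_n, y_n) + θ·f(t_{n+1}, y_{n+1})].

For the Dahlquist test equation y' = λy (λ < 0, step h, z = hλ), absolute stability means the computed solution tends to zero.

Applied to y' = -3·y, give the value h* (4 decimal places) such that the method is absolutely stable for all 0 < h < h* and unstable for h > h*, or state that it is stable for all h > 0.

With y'=λy (z=hλ):
  y_{n+1} = y_n + z·[6/7·y_n + 1/7·y_{n+1}] ⇒ (1 − 1/7z)y_{n+1} = (1 + 6/7z)y_n
  so R(z) = (1 + 6/7z)/(1 − 1/7z).

Solve |R(x)|<1 on ℝ⁻.
x=-0.65: |R|=0.4052
R=−1: 1+6/7x = −1+1/7x ⇒ -5/7x=2 ⇒ x=2/(-5/7)=-2.8000
Confirm numerically:
  x=-2.777: |R|=0.98824 <1
  x=-2.546: |R|=0.86696 <1
  x=-1.756: |R|=0.40384 <1
  x=-3.351: |R|=1.26616 >1
  x=-3.032: |R|=1.11563 >1
  x=-3.001: |R|=1.10049 >1
Stable set (-2.8000, 0).

(-2.8000,0); λ=-3 ⇒ h* = (14/5)/3 = 0.9333.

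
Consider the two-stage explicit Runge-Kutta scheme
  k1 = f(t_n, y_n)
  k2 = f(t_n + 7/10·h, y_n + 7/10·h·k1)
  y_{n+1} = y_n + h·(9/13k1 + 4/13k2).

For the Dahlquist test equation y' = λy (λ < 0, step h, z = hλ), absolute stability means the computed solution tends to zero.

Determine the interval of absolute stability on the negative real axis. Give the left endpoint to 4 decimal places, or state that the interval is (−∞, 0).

z∈(-4.6429,0).

Set f=λy, z=hλ:
  k1=λy_n ⇒ h·k1=z·y_n;  k2=λ(1+7/10z)y_n ⇒ h·k2=z(1+7/10z)y_n
  y_{n+1}/y_n = 1 + 9/13z + 4/13z(1+7/10z) = 1 + z + 14/65z²
  so R(z) = 1 + z + 14/65z².

Boundary: |R(x)|=1, x<0.
x=-0.56: |R|=0.5075
R=1: x+14/65x²=0 ⇒ x=−65/14=-4.6429; min R=1−1/(4·14/65)=-0.1607>−1
Confirm numerically:
  x=-4.054: |R|=0.48583 <1
  x=-3.632: |R|=0.20923 <1
  x=-3.352: |R|=0.06804 <1
  x=-2.711: |R|=0.12803 <1
  x=-5.241: |R|=1.67520 >1
  x=-5.216: |R|=1.64390 >1
  x=-4.819: |R|=1.18283 >1
Stable set (-4.6429, 0).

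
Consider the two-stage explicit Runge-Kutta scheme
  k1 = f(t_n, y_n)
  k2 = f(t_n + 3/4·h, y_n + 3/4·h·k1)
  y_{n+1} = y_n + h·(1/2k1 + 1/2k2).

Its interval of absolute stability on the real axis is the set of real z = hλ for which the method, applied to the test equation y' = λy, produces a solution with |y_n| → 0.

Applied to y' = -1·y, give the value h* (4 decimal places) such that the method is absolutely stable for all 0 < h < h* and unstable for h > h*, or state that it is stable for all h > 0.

(-2.6667,0); λ=-1 ⇒ h* = (8/3)/1 = 2.6667.

Set f=λy, z=hλ:
  k1=λy_n ⇒ h·k1=z·y_n;  k2=λ(1+3/4z)y_n ⇒ h·k2=z(1+3/4z)y_n
  y_{n+1}/y_n = 1 + 1/2z + 1/2z(1+3/4z) = 1 + z + 3/8z²
  R(z) = 1 + z + 3/8z².

Solve |R(x)|<1 on ℝ⁻.
x=-1.15: |R|=0.3459
R=1: x+3/8x²=0 ⇒ x=−8/3=-2.6667; min R=1−1/(4·3/8)=0.3333>−1
Confirm numerically:
  x=-2.455: |R|=0.80513 <1
  x=-2.447: |R|=0.79843 <1
  x=-1.684: |R|=0.37945 <1
  x=-1.140: |R|=0.34735 <1
  x=-3.169: |R|=1.59696 >1
  x=-3.036: |R|=1.42049 >1
Stable set (-2.6667, 0).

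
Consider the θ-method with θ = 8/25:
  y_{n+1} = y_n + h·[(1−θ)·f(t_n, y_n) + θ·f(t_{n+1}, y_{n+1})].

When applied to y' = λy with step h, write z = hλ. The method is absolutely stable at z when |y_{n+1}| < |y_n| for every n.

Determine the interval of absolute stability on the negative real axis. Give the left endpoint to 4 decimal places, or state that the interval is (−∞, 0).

z∈(-5.5556,0).

Test eqn y'=λy, z=hλ:
  y_{n+1} = y_n + z·[17/25·y_n + 8/25·y_{n+1}] ⇒ (1 − 8/25z)y_{n+1} = (1 + 17/25z)y_n
  Hence R(z) = (1 + 17/25z)/(1 − 8/25z).

Need |R(x)|<1, x<0.
x=-1.31: |R|=0.0769
R=−1: 1+17/25x = −1+8/25x ⇒ -9/25x=2 ⇒ x=2/(-9/25)=-5.5556
Confirm numerically:
  x=-5.170: |R|=0.94771 <1
  x=-4.385: |R|=0.82465 <1
  x=-3.499: |R|=0.65072 <1
  x=-2.265: |R|=0.31320 <1
  x=-6.152: |R|=1.07233 >1
  x=-5.665: |R|=1.01401 >1
Stable set (-5.5556, 0).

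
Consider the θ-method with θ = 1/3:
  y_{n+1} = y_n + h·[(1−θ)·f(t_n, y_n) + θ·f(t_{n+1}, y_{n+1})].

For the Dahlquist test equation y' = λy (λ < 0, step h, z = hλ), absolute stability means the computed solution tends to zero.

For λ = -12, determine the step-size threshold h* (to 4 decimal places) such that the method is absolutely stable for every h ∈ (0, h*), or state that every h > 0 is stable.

On y'=λy, z=hλ:
  y_{n+1} = y_n + z·[2/3·y_n + 1/3·y_{n+1}] ⇒ (1 − 1/3z)y_{n+1} = (1 + 2/3z)y_n
  Hence R(z) = (1 + 2/3z)/(1 − 1/3z).

Need |R(x)|<1, x<0.
x=-1.24: |R|=0.1226
R=−1: 1+2/3x = −1+1/3x ⇒ -1/3x=2 ⇒ x=2/(-1/3)=-6.0000
Confirm numerically:
  x=-5.924: |R|=0.99148 <1
  x=-5.275: |R|=0.91239 <1
  x=-3.106: |R|=0.52604 <1
  x=-3.102: |R|=0.52507 <1
  x=-6.443: |R|=1.04691 >1
  x=-6.095: |R|=1.01045 >1
Stable set (-6.0000, 0).

(-6.0000,0); λ=-12 ⇒ h* = (6)/12 = 0.5000.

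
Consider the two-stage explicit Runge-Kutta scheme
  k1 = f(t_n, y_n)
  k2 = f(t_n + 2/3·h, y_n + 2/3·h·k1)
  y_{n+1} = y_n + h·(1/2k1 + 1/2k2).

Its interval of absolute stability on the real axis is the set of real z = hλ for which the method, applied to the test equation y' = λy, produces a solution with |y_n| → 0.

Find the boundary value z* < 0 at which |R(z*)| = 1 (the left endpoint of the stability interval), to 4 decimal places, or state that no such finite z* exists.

left endpoint -3.0000.

With y'=λy (z=hλ):
  k1=λy_n ⇒ h·k1=z·y_n;  k2=λ(1+2/3z)y_n ⇒ h·k2=z(1+2/3z)y_n
  y_{n+1}/y_n = 1 + 1/2z + 1/2z(1+2/3z) = 1 + z + 1/3z²
  R(z) = 1 + z + 1/3z².

Need |R(x)|<1, x<0.
x=-0.86: |R|=0.3865
R=1: x+1/3x²=0 ⇒ x=−3=-3.0000; min R=1−1/(4·1/3)=0.2500>−1
Confirm numerically:
  x=-2.223: |R|=0.42424 <1
  x=-1.516: |R|=0.25009 <1
  x=-1.384: |R|=0.25449 <1
  x=-1.286: |R|=0.26527 <1
  x=-3.468: |R|=1.54101 >1
  x=-3.233: |R|=1.25110 >1
  x=-3.170: |R|=1.17963 >1
Stable set (-3.0000, 0).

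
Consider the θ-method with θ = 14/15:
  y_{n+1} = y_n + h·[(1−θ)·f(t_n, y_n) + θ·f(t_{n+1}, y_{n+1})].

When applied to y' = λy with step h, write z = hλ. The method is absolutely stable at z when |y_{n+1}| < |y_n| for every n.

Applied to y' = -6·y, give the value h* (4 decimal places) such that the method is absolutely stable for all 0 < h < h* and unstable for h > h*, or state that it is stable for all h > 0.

On y'=λy, z=hλ:
  y_{n+1} = y_n + z·[1/15·y_n + 14/15·y_{n+1}] ⇒ (1 − 14/15z)y_{n+1} = (1 + 1/15z)y_n
  so R(z) = (1 + 1/15z)/(1 − 14/15z).

Solve |R(x)|<1 on ℝ⁻.
x=-1.04: |R|=0.4723
x=-2: |R|=0.3023
x=-10: |R|=0.0323
x=-100: |R|=0.0601
θ=14/15≥1/2 ⇒ |1+1/15x|<|1−14/15x| ∀x<0 ⇒ unbounded interval.

unbounded; (−∞, 0). Any h>0 works for λ=-6.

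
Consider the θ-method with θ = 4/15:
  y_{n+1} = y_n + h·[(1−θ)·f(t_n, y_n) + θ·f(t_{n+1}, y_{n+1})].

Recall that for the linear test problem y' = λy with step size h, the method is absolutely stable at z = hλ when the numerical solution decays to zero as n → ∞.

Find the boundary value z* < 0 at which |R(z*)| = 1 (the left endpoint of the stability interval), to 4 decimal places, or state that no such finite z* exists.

z* = -4.2857.

On y'=λy, z=hλ:
  y_{n+1} = y_n + z·[11/15·y_n + 4/15·y_{n+1}] ⇒ (1 − 4/15z)y_{n+1} = (1 + 11/15z)y_n
  ⇒ R(z) = (1 + 11/15z)/(1 − 4/15z).

Find x<0 with |R(x)|<1.
x=-0.3: |R|=0.7222
R=−1: 1+11/15x = −1+4/15x ⇒ -7/15x=2 ⇒ x=2/(-7/15)=-4.2857
Confirm numerically:
  x=-3.324: |R|=0.76209 <1
  x=-2.115: |R|=0.35230 <1
  x=-1.995: |R|=0.30222 <1
  x=-4.601: |R|=1.06607 >1
  x=-4.583: |R|=1.06243 >1
Interval (-4.2857, 0).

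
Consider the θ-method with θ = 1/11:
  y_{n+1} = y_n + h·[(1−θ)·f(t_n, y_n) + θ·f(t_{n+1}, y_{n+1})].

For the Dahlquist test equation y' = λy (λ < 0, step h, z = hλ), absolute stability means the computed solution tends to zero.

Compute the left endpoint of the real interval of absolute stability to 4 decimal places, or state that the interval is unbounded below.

z* = -2.4444.

Set f=λy, z=hλ:
  y_{n+1} = y_n + z·[10/11·y_n + 1/11·y_{n+1}] ⇒ (1 − 1/11z)y_{n+1} = (1 + 10/11z)y_n
  so R(z) = (1 + 10/11z)/(1 − 1/11z).

Solve |R(x)|<1 on ℝ⁻.
x=-1.43: |R|=0.2655
R=−1: 1+10/11x = −1+1/11x ⇒ -9/11x=2 ⇒ x=2/(-9/11)=-2.4444
Confirm numerically:
  x=-2.365: |R|=0.94650 <1
  x=-1.407: |R|=0.24744 <1
  x=-1.107: |R|=0.00578 <1
  x=-2.899: |R|=1.29434 >1
  x=-2.875: |R|=1.27928 >1
  x=-2.545: |R|=1.06681 >1
So |R|<1 on (-2.4444, 0).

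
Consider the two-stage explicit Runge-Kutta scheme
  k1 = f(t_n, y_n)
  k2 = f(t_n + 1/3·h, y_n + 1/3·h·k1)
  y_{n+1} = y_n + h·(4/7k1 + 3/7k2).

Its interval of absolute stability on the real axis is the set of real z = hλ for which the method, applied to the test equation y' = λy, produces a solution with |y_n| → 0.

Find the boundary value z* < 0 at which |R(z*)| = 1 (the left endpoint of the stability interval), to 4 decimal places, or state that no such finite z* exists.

Test eqn y'=λy, z=hλ:
  k1=λy_n ⇒ h·k1=z·y_n;  k2=λ(1+1/3z)y_n ⇒ h·k2=z(1+1/3z)y_n
  y_{n+1}/y_n = 1 + 4/7z + 3/7z(1+1/3z) = 1 + z + 1/7z²
  R(z) = 1 + z + 1/7z².

Boundary: |R(x)|=1, x<0.
x=-0.57: |R|=0.4764
R=1: x+1/7x²=0 ⇒ x=−7=-7.0000; min R=1−1/(4·1/7)=-0.7500>−1
Confirm numerically:
  x=-6.860: |R|=0.86280 <1
  x=-5.521: |R|=0.16651 <1
  x=-4.960: |R|=0.44549 <1
  x=-7.483: |R|=1.51633 >1
  x=-7.098: |R|=1.09937 >1
Interval (-7.0000, 0).

left endpoint -7.0000.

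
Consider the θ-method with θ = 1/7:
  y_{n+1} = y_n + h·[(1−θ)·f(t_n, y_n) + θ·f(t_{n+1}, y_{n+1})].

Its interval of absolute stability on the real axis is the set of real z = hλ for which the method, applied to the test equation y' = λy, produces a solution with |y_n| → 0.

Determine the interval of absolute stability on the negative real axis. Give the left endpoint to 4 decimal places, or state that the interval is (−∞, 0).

On y'=λy, z=hλ:
  y_{n+1} = y_n + z·[6/7·y_n + 1/7·y_{n+1}] ⇒ (1 − 1/7z)y_{n+1} = (1 + 6/7z)y_n
  R(z) = (1 + 6/7z)/(1 − 1/7z).

Solve |R(x)|<1 on ℝ⁻.
x=-1.3: |R|=0.0964
R=−1: 1+6/7x = −1+1/7x ⇒ -5/7x=2 ⇒ x=2/(-5/7)=-2.8000
Confirm numerically:
  x=-1.526: |R|=0.25287 <1
  x=-1.510: |R|=0.24207 <1
  x=-1.305: |R|=0.09994 <1
  x=-2.968: |R|=1.08427 >1
  x=-2.905: |R|=1.05300 >1
Stable set (-2.8000, 0).

z∈(-2.8000,0).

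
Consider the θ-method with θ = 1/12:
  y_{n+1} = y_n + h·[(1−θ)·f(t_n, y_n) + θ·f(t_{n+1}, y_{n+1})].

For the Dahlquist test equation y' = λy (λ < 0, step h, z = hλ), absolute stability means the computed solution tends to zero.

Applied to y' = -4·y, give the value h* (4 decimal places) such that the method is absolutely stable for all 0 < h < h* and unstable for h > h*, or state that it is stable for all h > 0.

Set f=λy, z=hλ:
  y_{n+1} = y_n + z·[11/12·y_n + 1/12·y_{n+1}] ⇒ (1 − 1/12z)y_{n+1} = (1 + 11/12z)y_n
  so R(z) = (1 + 11/12z)/(1 − 1/12z).

Find x<0 with |R(x)|<1.
x=-0.81: |R|=0.2412
R=−1: 1+11/12x = −1+1/12x ⇒ -5/6x=2 ⇒ x=2/(-5/6)=-2.4000
Confirm numerically:
  x=-2.129: |R|=0.80820 <1
  x=-1.365: |R|=0.22559 <1
  x=-1.081: |R|=0.00833 <1
  x=-2.842: |R|=1.29780 >1
  x=-2.673: |R|=1.18606 >1
Stable set (-2.4000, 0).

(-2.4000,0); λ=-4 ⇒ h* = (12/5)/4 = 0.6000.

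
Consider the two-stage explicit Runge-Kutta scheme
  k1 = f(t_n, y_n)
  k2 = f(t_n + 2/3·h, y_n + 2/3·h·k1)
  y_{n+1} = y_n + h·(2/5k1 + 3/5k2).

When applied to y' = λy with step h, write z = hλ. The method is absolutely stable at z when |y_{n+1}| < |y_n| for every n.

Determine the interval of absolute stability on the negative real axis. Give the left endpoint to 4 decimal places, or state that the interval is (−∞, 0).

(-2.5000, 0).

On y'=λy, z=hλ:
  k1=λy_n ⇒ h·k1=z·y_n;  k2=λ(1+2/3z)y_n ⇒ h·k2=z(1+2/3z)y_n
  y_{n+1}/y_n = 1 + 2/5z + 3/5z(1+2/3z) = 1 + z + 2/5z²
  R(z) = 1 + z + 2/5z².

Boundary: |R(x)|=1, x<0.
x=-0.68: |R|=0.5050
R=1: x+2/5x²=0 ⇒ x=−5/2=-2.5000; min R=1−1/(4·2/5)=0.3750>−1
Confirm numerically:
  x=-2.174: |R|=0.71651 <1
  x=-1.859: |R|=0.52335 <1
  x=-1.531: |R|=0.40658 <1
  x=-1.229: |R|=0.37518 <1
  x=-3.077: |R|=1.71017 >1
  x=-3.028: |R|=1.63951 >1
  x=-2.747: |R|=1.27140 >1
Stable set (-2.5000, 0).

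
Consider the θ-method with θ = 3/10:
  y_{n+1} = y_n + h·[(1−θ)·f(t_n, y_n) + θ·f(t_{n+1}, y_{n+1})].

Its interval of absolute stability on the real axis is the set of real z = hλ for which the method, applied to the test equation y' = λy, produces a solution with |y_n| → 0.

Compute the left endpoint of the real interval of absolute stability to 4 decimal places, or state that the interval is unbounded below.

z* = -5.0000.

With y'=λy (z=hλ):
  y_{n+1} = y_n + z·[7/10·y_n + 3/10·y_{n+1}] ⇒ (1 − 3/10z)y_{n+1} = (1 + 7/10z)y_n
  ⇒ R(z) = (1 + 7/10z)/(1 − 3/10z).

Boundary: |R(x)|=1, x<0.
x=-1.56: |R|=0.0627
R=−1: 1+7/10x = −1+3/10x ⇒ -2/5x=2 ⇒ x=2/(-2/5)=-5.0000
Confirm numerically:
  x=-3.996: |R|=0.81735 <1
  x=-3.882: |R|=0.79340 <1
  x=-2.023: |R|=0.25895 <1
  x=-5.348: |R|=1.05345 >1
  x=-5.224: |R|=1.03490 >1
Stable set (-5.0000, 0).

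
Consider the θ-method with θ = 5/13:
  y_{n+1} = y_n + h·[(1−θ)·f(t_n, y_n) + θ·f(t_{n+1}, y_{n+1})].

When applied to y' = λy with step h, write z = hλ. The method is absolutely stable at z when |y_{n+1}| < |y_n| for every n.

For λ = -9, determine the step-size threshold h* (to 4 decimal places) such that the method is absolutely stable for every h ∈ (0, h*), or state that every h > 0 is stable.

Test eqn y'=λy, z=hλ:
  y_{n+1} = y_n + z·[8/13·y_n + 5/13·y_{n+1}] ⇒ (1 − 5/13z)y_{n+1} = (1 + 8/13z)y_n
  ⇒ R(z) = (1 + 8/13z)/(1 − 5/13z).

Boundary: |R(x)|=1, x<0.
x=-0.33: |R|=0.7072
R=−1: 1+8/13x = −1+5/13x ⇒ -3/13x=2 ⇒ x=2/(-3/13)=-8.6667
Confirm numerically:
  x=-6.972: |R|=0.89377 <1
  x=-5.032: |R|=0.71426 <1
  x=-3.889: |R|=0.55824 <1
  x=-8.882: |R|=1.01125 >1
  x=-8.786: |R|=1.00629 >1
Stable set (-8.6667, 0).

(-8.6667,0); λ=-9 ⇒ h* = (26/3)/9 = 0.9630.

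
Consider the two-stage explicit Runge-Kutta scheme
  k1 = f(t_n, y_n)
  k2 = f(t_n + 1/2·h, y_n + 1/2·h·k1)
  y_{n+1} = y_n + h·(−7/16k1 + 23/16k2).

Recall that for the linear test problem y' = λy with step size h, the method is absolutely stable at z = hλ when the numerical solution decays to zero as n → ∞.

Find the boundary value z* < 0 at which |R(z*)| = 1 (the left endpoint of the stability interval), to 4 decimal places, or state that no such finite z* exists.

left endpoint -1.3913.

On y'=λy, z=hλ:
  k1=λy_n ⇒ h·k1=z·y_n;  k2=λ(1+1/2z)y_n ⇒ h·k2=z(1+1/2z)y_n
  y_{n+1}/y_n = 1 − 7/16z + 23/16z(1+1/2z) = 1 + z + 23/32z²
  Hence R(z) = 1 + z + 23/32z².

Boundary: |R(x)|=1, x<0.
x=-0.93: |R|=0.6916
R=1: x+23/32x²=0 ⇒ x=−32/23=-1.3913; min R=1−1/(4·23/32)=0.6522>−1
Confirm numerically:
  x=-1.335: |R|=0.94597 <1
  x=-1.139: |R|=0.79345 <1
  x=-1.082: |R|=0.75946 <1
  x=-1.865: |R|=1.63497 >1
  x=-1.612: |R|=1.25570 >1
Interval (-1.3913, 0).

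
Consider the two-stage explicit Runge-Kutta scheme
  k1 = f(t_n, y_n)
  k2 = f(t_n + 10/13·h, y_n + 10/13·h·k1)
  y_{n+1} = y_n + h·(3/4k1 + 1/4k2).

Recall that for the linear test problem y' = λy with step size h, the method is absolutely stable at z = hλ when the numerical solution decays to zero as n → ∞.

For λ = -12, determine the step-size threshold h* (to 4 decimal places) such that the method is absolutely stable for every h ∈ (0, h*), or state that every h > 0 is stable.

With y'=λy (z=hλ):
  k1=λy_n ⇒ h·k1=z·y_n;  k2=λ(1+10/13z)y_n ⇒ h·k2=z(1+10/13z)y_n
  y_{n+1}/y_n = 1 + 3/4z + 1/4z(1+10/13z) = 1 + z + 5/26z²
  Hence R(z) = 1 + z + 5/26z².

Find x<0 with |R(x)|<1.
x=-1.45: |R|=0.0457
R=1: x+5/26x²=0 ⇒ x=−26/5=-5.2000; min R=1−1/(4·5/26)=-0.3000>−1
Confirm numerically:
  x=-3.264: |R|=0.21521 <1
  x=-2.116: |R|=0.25495 <1
  x=-2.104: |R|=0.25269 <1
  x=-5.783: |R|=1.64836 >1
  x=-5.764: |R|=1.62517 >1
  x=-5.513: |R|=1.33184 >1
So |R|<1 on (-5.2000, 0).

(-5.2000,0); λ=-12 ⇒ h* = (26/5)/12 = 0.4333.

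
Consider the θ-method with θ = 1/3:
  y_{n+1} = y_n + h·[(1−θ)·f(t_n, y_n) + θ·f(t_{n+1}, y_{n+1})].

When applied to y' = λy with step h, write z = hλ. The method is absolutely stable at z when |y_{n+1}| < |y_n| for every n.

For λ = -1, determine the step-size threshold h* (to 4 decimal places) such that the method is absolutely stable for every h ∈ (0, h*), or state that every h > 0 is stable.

On y'=λy, z=hλ:
  y_{n+1} = y_n + z·[2/3·y_n + 1/3·y_{n+1}] ⇒ (1 − 1/3z)y_{n+1} = (1 + 2/3z)y_n
  Hence R(z) = (1 + 2/3z)/(1 − 1/3z).

Need |R(x)|<1, x<0.
x=-1.08: |R|=0.2059
R=−1: 1+2/3x = −1+1/3x ⇒ -1/3x=2 ⇒ x=2/(-1/3)=-6.0000
Confirm numerically:
  x=-3.544: |R|=0.62469 <1
  x=-3.058: |R|=0.51436 <1
  x=-3.046: |R|=0.51141 <1
  x=-2.669: |R|=0.41242 <1
  x=-6.366: |R|=1.03908 >1
  x=-6.238: |R|=1.02576 >1
So |R|<1 on (-6.0000, 0).

(-6.0000,0); λ=-1 ⇒ h* = (6)/1 = 6.0000.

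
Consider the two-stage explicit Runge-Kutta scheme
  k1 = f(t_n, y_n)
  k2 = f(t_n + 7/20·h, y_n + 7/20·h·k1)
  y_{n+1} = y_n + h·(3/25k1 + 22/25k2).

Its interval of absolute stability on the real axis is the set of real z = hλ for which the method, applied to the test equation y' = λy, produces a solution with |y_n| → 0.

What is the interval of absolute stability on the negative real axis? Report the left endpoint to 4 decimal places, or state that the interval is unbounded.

z∈(-3.2468,0).

On y'=λy, z=hλ:
  k1=λy_n ⇒ h·k1=z·y_n;  k2=λ(1+7/20z)y_n ⇒ h·k2=z(1+7/20z)y_n
  y_{n+1}/y_n = 1 + 3/25z + 22/25z(1+7/20z) = 1 + z + 77/250z²
  Hence R(z) = 1 + z + 77/250z².

Solve |R(x)|<1 on ℝ⁻.
x=-1.2: |R|=0.2435
R=1: x+77/250x²=0 ⇒ x=−250/77=-3.2468; min R=1−1/(4·77/250)=0.1883>−1
Confirm numerically:
  x=-2.906: |R|=0.69501 <1
  x=-2.822: |R|=0.63081 <1
  x=-2.476: |R|=0.41222 <1
  x=-3.695: |R|=1.51013 >1
  x=-3.589: |R|=1.37832 >1
Interval (-3.2468, 0).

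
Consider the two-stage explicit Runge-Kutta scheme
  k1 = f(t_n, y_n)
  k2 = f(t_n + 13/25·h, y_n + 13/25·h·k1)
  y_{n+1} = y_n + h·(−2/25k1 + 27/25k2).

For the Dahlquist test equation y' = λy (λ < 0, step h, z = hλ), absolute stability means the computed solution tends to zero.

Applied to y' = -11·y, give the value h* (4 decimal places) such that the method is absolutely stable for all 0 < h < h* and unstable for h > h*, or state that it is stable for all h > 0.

(-1.7806,0); λ=-11 ⇒ h* = (625/351)/11 = 0.1619.

With y'=λy (z=hλ):
  k1=λy_n ⇒ h·k1=z·y_n;  k2=λ(1+13/25z)y_n ⇒ h·k2=z(1+13/25z)y_n
  y_{n+1}/y_n = 1 − 2/25z + 27/25z(1+13/25z) = 1 + z + 351/625z²
  R(z) = 1 + z + 351/625z².

Need |R(x)|<1, x<0.
x=-0.92: |R|=0.5553
R=1: x+351/625x²=0 ⇒ x=−625/351=-1.7806; min R=1−1/(4·351/625)=0.5548>−1
Confirm numerically:
  x=-1.564: |R|=0.80973 <1
  x=-1.527: |R|=0.78250 <1
  x=-1.032: |R|=0.56612 <1
  x=-2.218: |R|=1.54480 >1
  x=-2.125: |R|=1.41098 >1
  x=-2.116: |R|=1.39854 >1
Interval (-1.7806, 0).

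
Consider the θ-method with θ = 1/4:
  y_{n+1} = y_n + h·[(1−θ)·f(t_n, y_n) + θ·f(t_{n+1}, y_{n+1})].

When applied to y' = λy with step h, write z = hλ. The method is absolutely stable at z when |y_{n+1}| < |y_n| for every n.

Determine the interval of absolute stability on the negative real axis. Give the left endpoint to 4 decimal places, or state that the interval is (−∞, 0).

(-4.0000, 0).

With y'=λy (z=hλ):
  y_{n+1} = y_n + z·[3/4·y_n + 1/4·y_{n+1}] ⇒ (1 − 1/4z)y_{n+1} = (1 + 3/4z)y_n
  R(z) = (1 + 3/4z)/(1 − 1/4z).

Find x<0 with |R(x)|<1.
x=-1.11: |R|=0.1311
R=−1: 1+3/4x = −1+1/4x ⇒ -1/2x=2 ⇒ x=2/(-1/2)=-4.0000
Confirm numerically:
  x=-3.831: |R|=0.95684 <1
  x=-3.078: |R|=0.73947 <1
  x=-2.241: |R|=0.43631 <1
  x=-4.570: |R|=1.13302 >1
  x=-4.066: |R|=1.01636 >1
Stable set (-4.0000, 0).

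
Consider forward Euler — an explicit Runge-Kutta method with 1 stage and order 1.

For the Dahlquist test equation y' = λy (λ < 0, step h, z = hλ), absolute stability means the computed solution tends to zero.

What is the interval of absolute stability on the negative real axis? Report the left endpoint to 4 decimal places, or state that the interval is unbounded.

z∈(-2.0000,0).

With y'=λy (z=hλ):
  order 1, 1-stage ⇒ R(z)=1+z
  (e.g. R(-1.3)=-0.30000, |R|=0.30000)

Find x<0 with |R(x)|<1.
x=-1.3: |R|=0.3000
|R(-1.72)|=0.7200 |R(-1.24)|=0.2400 |R(-0.74)|=0.2600
Bisect:
  x_lo=-2.3244 |R|=1.3244  x_hi=-0.2264 |R|=0.7736
  mid=-1.27537 |R|=0.27537 →hi
  mid=-1.79987 |R|=0.79987 →hi
  mid=-2.06212 |R|=1.06212 →lo
  mid=-1.93100 |R|=0.93100 →hi
  mid=-1.99656 |R|=0.99656 →hi
  mid=-2.02934 |R|=1.02934 →lo
  mid=-2.01295 |R|=1.01295 →lo
  mid=-2.00475 |R|=1.00475 →lo
  ...
  [-2.00001,-1.99989] ⇒ x*=-2.0000
So |R|<1 on (-2.0000, 0).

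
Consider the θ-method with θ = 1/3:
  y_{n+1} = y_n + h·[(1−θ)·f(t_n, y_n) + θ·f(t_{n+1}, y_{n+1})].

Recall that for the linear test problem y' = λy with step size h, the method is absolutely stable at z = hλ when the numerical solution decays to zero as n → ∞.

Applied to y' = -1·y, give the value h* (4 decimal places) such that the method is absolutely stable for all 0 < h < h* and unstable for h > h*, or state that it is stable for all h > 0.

On y'=λy, z=hλ:
  y_{n+1} = y_n + z·[2/3·y_n + 1/3·y_{n+1}] ⇒ (1 − 1/3z)y_{n+1} = (1 + 2/3z)y_n
  Hence R(z) = (1 + 2/3z)/(1 − 1/3z).

Boundary: |R(x)|=1, x<0.
x=-0.56: |R|=0.5281
R=−1: 1+2/3x = −1+1/3x ⇒ -1/3x=2 ⇒ x=2/(-1/3)=-6.0000
Confirm numerically:
  x=-5.895: |R|=0.98820 <1
  x=-5.798: |R|=0.97704 <1
  x=-4.530: |R|=0.80478 <1
  x=-6.417: |R|=1.04428 >1
  x=-6.325: |R|=1.03485 >1
  x=-6.038: |R|=1.00420 >1
Interval (-6.0000, 0).

(-6.0000,0); λ=-1 ⇒ h* = (6)/1 = 6.0000.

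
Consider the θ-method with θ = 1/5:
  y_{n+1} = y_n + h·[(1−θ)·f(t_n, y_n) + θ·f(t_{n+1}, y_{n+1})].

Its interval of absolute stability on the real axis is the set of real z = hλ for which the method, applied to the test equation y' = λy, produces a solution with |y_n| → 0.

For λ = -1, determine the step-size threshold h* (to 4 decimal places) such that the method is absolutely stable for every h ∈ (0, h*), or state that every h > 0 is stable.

With y'=λy (z=hλ):
  y_{n+1} = y_n + z·[4/5·y_n + 1/5·y_{n+1}] ⇒ (1 − 1/5z)y_{n+1} = (1 + 4/5z)y_n
  Hence R(z) = (1 + 4/5z)/(1 − 1/5z).

Need |R(x)|<1, x<0.
x=-0.83: |R|=0.2882
R=−1: 1+4/5x = −1+1/5x ⇒ -3/5x=2 ⇒ x=2/(-3/5)=-3.3333
Confirm numerically:
  x=-3.224: |R|=0.96012 <1
  x=-1.819: |R|=0.33377 <1
  x=-1.401: |R|=0.09436 <1
  x=-3.828: |R|=1.16810 >1
  x=-3.458: |R|=1.04422 >1
  x=-3.364: |R|=1.01100 >1
Stable set (-3.3333, 0).

(-3.3333,0); λ=-1 ⇒ h* = (10/3)/1 = 3.3333.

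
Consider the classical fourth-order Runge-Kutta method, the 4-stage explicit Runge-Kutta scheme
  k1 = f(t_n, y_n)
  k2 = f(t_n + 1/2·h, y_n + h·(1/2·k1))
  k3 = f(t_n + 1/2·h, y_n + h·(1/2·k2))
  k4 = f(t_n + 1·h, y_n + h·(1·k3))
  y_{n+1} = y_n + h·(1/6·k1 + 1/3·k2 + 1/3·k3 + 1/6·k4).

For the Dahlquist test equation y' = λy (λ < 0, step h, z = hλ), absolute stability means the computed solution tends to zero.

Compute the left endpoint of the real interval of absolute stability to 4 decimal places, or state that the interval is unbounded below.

On y'=λy, z=hλ:
  order 4, 4-stage ⇒ R(z)=1+z+z^2/2+z^3/6+z^4/24
  (e.g. R(-0.39)=0.67713, |R|=0.67713)

Boundary: |R(x)|=1, x<0.
x=-0.39: |R|=0.6771
|R(-2.7)|=0.8788 |R(-1.55)|=0.2711 |R(-0.54)|=0.5831
Bisect:
  x_lo=-3.4618 |R|=2.5997  x_hi=-0.2755 |R|=0.7592
  mid=-1.86861 |R|=0.29780 →hi
  mid=-2.66518 |R|=0.83350 →hi
  mid=-3.06347 |R|=1.50705 →lo
  mid=-2.86432 |R|=1.12584 →lo
  mid=-2.76475 |R|=0.96947 →hi
  mid=-2.81454 |R|=1.04499 →lo
  mid=-2.78964 |R|=1.00658 →lo
  mid=-2.77720 |R|=0.98786 →hi
  mid=-2.78342 |R|=0.99718 →hi
  ...
  [-2.78537,-2.78517] ⇒ x*=-2.7853
So |R|<1 on (-2.7853, 0).

z* = -2.7853.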